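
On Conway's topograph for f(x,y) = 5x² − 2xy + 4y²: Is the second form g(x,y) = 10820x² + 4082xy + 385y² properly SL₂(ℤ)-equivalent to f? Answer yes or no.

D₁ = -76, D₂ = -76
f: flip: (5,-2,4)→(4,2,5)
f: reduced (well bottom): (4,2,5) with a≤c, −a<b≤a
g: flip: (10820,4082,385)→(385,-4082,10820)
g: translate: b→-232 (≡-4082 mod 770), so (385,-4082,10820)→(385,-232,35)
g: flip: (385,-232,35)→(35,232,385)
g: translate: b→22 (≡232 mod 70), so (35,232,385)→(35,22,4)
g: flip: (35,22,4)→(4,-22,35)
g: translate: b→2 (≡-22 mod 8), so (4,-22,35)→(4,2,5)
g: reduced (well bottom): (4,2,5) with a≤c, −a<b≤a
reduced forms (4, 2, 5) vs (4, 2, 5) ⇒ equivalent

yes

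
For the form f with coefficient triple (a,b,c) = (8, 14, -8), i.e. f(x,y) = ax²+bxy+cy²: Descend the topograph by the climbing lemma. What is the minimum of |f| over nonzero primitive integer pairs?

river: ρ → (-8,18,4)
river: ρ → (4,14,-16)
river: ρ → (-16,18,2)
river: ρ → (2,18,-16)
river: ρ → (-16,14,4)
river: ρ → (4,18,-8)
river: ρ → (-8,14,8)
river: ρ → (8,18,-4)
river: ρ → (-4,14,16)
river: ρ → (16,18,-2)
river: ρ → (-2,18,16)
river: ρ → (16,14,-4)
river: ρ → (-4,18,8)
river: ρ → (8,14,-8)
closes: descent 0, river 14
min |a| on river = 2

2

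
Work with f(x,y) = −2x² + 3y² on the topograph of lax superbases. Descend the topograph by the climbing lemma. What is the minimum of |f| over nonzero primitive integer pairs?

descent: ρ → (3,0,-2)
descent: ρ → (-2,4,1)  [lands on river]
river: ρ → (1,4,-2)
closes: descent 2, river 2
min |a| on river = 1

1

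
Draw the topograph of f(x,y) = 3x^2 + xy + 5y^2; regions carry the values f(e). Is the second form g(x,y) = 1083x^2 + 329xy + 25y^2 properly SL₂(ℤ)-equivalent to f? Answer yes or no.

D₁ = -59, D₂ = -59
f: reduced (well bottom): (3,1,5) with a≤c, −a<b≤a
g: flip: (1083,329,25)→(25,-329,1083)
g: translate: b→21 (≡-329 mod 50), so (25,-329,1083)→(25,21,5)
g: flip: (25,21,5)→(5,-21,25)
g: translate: b→-1 (≡-21 mod 10), so (5,-21,25)→(5,-1,3)
g: flip: (5,-1,3)→(3,1,5)
g: reduced (well bottom): (3,1,5) with a≤c, −a<b≤a
reduced forms (3, 1, 5) vs (3, 1, 5) ⇒ equivalent

yes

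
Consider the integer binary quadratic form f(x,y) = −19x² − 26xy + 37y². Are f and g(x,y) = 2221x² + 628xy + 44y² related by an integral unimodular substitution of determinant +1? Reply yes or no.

D₁ = 3488, D₂ = 3488
river cycle of f (length 10): (37, 26, -19), (-19, 50, 13), (13, 54, -11), (-11, 56, 8), (8, 56, -11), (-11, 54, 13), (13, 50, -19), (-19, 26, 37), (37, 48, -8), (-8, 48, 37)
river cycle of g (length 10): (-19, 50, 13), (13, 54, -11), (-11, 56, 8), (8, 56, -11), (-11, 54, 13), (13, 50, -19), (-19, 26, 37), (37, 48, -8), (-8, 48, 37), (37, 26, -19)
cycles coincide ⇒ equivalent

yes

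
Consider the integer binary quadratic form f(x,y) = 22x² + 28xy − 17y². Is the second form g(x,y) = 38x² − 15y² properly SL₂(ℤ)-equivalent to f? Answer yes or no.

D₁ = 2280, D₂ = 2280
river cycle of f (length 8): (-17, 40, 10), (10, 40, -17), (-17, 28, 22), (22, 16, -23), (-23, 30, 15), (15, 30, -23), (-23, 16, 22), (22, 28, -17)
river cycle of g (length 8): (-15, 30, 23), (23, 16, -22), (-22, 28, 17), (17, 40, -10), (-10, 40, 17), (17, 28, -22), (-22, 16, 23), (23, 30, -15)
cycles differ ⇒ inequivalent

no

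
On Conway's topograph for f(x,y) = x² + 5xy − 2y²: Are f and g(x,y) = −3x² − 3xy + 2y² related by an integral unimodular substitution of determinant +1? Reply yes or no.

D₁ = 33, D₂ = 33
river cycle of f (length 4): (-2, 3, 3), (3, 3, -2), (-2, 5, 1), (1, 5, -2)
river cycle of g (length 4): (2, 3, -3), (-3, 3, 2), (2, 5, -1), (-1, 5, 2)
cycles differ ⇒ inequivalent

no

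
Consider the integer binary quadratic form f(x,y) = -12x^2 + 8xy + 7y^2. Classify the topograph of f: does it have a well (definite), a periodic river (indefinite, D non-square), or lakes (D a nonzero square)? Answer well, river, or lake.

D = b²−4ac = 8² − 4·(-12)·7 = 400
D = 20² is a perfect square ⇒ form factors over ℤ ⇒ lakes

lake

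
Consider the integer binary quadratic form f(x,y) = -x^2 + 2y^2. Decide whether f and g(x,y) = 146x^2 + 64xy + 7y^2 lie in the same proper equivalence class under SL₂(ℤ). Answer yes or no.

D₁ = 8, D₂ = 8
river cycle of f (length 2): (-1, 2, 1), (1, 2, -1)
river cycle of g (length 2): (1, 2, -1), (-1, 2, 1)
cycles coincide ⇒ equivalent

yes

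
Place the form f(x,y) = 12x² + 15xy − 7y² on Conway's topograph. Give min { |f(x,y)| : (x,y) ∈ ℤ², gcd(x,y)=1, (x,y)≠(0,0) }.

river: ρ → (-7,13,14)
river: ρ → (14,15,-6)
river: ρ → (-6,21,5)
river: ρ → (5,19,-10)
river: ρ → (-10,21,3)
river: ρ → (3,21,-10)
river: ρ → (-10,19,5)
river: ρ → (5,21,-6)
river: ρ → (-6,15,14)
river: ρ → (14,13,-7)
river: ρ → (-7,15,12)
river: ρ → (12,9,-10)
river: ρ → (-10,11,11)
river: ρ → (11,11,-10)
river: ρ → (-10,9,12)
river: ρ → (12,15,-7)
closes: descent 0, river 16
min |a| on river = 3

3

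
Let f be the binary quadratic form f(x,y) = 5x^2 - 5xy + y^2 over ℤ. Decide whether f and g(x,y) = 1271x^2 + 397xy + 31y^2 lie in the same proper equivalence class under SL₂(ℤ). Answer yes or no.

D₁ = 5, D₂ = 5
river cycle of f (length 2): (1, 1, -1), (-1, 1, 1)
river cycle of g (length 2): (1, 1, -1), (-1, 1, 1)
cycles coincide ⇒ equivalent

yes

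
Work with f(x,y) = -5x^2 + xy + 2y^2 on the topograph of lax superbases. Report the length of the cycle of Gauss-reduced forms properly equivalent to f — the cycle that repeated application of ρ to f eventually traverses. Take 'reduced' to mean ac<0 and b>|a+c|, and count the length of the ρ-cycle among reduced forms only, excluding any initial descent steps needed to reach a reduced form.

D = 41, ⌊√D⌋ = 6
descent: ρ → (2,3,-4)  [lands on river]
river: ρ → (-4,5,1)
river: ρ → (1,5,-4)
river: ρ → (-4,3,2)
river: ρ → (2,5,-2)
river: ρ → (-2,3,4)
river: ρ → (4,5,-1)
river: ρ → (-1,5,4)
river: ρ → (4,3,-2)
river: ρ → (-2,5,2)
ρ-cycle length = 10 (tail of 1 descent step not counted)

10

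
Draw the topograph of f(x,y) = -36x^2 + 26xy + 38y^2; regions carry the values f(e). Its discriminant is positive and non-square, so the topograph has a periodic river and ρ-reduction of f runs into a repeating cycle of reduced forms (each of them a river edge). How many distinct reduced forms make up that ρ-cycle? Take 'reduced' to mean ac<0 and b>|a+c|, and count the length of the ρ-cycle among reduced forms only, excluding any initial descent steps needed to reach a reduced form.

D = 6148, ⌊√D⌋ = 78
river: ρ → (38,50,-24)
river: ρ → (-24,46,42)
river: ρ → (42,38,-28)
river: ρ → (-28,74,6)
river: ρ → (6,70,-52)
river: ρ → (-52,34,24)
river: ρ → (24,62,-24)
river: ρ → (-24,34,52)
river: ρ → (52,70,-6)
river: ρ → (-6,74,28)
river: ρ → (28,38,-42)
river: ρ → (-42,46,24)
river: ρ → (24,50,-38)
river: ρ → (-38,26,36)
river: ρ → (36,46,-28)
river: ρ → (-28,66,16)
river: ρ → (16,62,-36)
river: ρ → (-36,10,42)
river: ρ → (42,74,-4)
river: ρ → (-4,78,4)
river: ρ → (4,74,-42)
river: ρ → (-42,10,36)
river: ρ → (36,62,-16)
river: ρ → (-16,66,28)
river: ρ → (28,46,-36)
river: ρ → (-36,26,38)
ρ-cycle length = 26 (tail of 0 descent steps not counted)

26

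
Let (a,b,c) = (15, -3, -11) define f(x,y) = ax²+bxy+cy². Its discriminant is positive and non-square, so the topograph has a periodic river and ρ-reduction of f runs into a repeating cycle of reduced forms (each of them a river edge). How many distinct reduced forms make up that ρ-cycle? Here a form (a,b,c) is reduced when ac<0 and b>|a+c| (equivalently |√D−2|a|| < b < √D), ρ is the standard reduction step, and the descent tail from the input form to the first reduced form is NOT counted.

D = 669, ⌊√D⌋ = 25
descent: ρ → (-11,25,1)  [lands on river]
river: ρ → (1,25,-11)
river: ρ → (-11,19,7)
river: ρ → (7,23,-5)
river: ρ → (-5,17,19)
river: ρ → (19,21,-3)
river: ρ → (-3,21,19)
river: ρ → (19,17,-5)
river: ρ → (-5,23,7)
river: ρ → (7,19,-11)
ρ-cycle length = 10 (tail of 1 descent step not counted)

10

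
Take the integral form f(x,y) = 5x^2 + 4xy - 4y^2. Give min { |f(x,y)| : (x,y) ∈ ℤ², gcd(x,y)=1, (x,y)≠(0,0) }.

river: ρ → (-4,4,5)
river: ρ → (5,6,-3)
river: ρ → (-3,6,5)
river: ρ → (5,4,-4)
closes: descent 0, river 4
min |a| on river = 3

3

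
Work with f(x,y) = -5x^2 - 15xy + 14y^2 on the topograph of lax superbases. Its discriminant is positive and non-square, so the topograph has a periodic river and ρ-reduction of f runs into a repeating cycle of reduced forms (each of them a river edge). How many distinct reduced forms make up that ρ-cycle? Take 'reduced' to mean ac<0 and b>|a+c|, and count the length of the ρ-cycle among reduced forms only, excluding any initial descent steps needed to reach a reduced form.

D = 505, ⌊√D⌋ = 22
descent: ρ → (14,15,-5)  [lands on river]
river: ρ → (-5,15,14)
river: ρ → (14,13,-6)
river: ρ → (-6,11,16)
river: ρ → (16,21,-1)
river: ρ → (-1,21,16)
river: ρ → (16,11,-6)
river: ρ → (-6,13,14)
ρ-cycle length = 8 (tail of 1 descent step not counted)

8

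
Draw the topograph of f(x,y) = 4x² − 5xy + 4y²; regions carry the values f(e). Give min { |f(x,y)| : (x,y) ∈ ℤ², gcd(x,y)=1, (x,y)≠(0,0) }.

translate: b→3 (≡-5 mod 8), so (4,-5,4)→(4,3,3)
flip: (4,3,3)→(3,-3,4)
translate: b→3 (≡-3 mod 6), so (3,-3,4)→(3,3,4)
reduced (well bottom): (3,3,4) with a≤c, −a<b≤a
well minimum = a = 3

3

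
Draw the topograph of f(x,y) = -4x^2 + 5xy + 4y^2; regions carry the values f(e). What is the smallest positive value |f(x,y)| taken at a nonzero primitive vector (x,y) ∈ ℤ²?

river: ρ → (4,3,-5)
river: ρ → (-5,7,2)
river: ρ → (2,9,-1)
river: ρ → (-1,9,2)
river: ρ → (2,7,-5)
river: ρ → (-5,3,4)
river: ρ → (4,5,-4)
river: ρ → (-4,3,5)
river: ρ → (5,7,-2)
river: ρ → (-2,9,1)
river: ρ → (1,9,-2)
river: ρ → (-2,7,5)
river: ρ → (5,3,-4)
river: ρ → (-4,5,4)
closes: descent 0, river 14
min |a| on river = 1

1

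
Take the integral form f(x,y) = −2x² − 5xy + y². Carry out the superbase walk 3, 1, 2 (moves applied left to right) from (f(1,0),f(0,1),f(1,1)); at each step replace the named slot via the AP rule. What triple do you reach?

start (-2,1,-6) = (f(1,0),f(0,1),f(1,1))
replace slot 3: 2·((-2)+1) − (-6) = 4 → (-2,1,4)
replace slot 1: 2·(1+4) − (-2) = 12 → (12,1,4)
replace slot 2: 2·(12+4) − 1 = 31 → (12,31,4)

12,31,4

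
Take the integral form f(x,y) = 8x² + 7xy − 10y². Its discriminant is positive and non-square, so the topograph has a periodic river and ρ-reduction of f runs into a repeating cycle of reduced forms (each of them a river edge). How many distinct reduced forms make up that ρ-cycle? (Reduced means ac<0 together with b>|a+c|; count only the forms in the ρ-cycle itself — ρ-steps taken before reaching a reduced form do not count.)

D = 369, ⌊√D⌋ = 19
river: ρ → (-10,13,5)
river: ρ → (5,17,-4)
river: ρ → (-4,15,9)
river: ρ → (9,3,-10)
river: ρ → (-10,17,2)
river: ρ → (2,19,-1)
river: ρ → (-1,19,2)
river: ρ → (2,17,-10)
river: ρ → (-10,3,9)
river: ρ → (9,15,-4)
river: ρ → (-4,17,5)
river: ρ → (5,13,-10)
river: ρ → (-10,7,8)
river: ρ → (8,9,-9)
river: ρ → (-9,9,8)
river: ρ → (8,7,-10)
ρ-cycle length = 16 (tail of 0 descent steps not counted)

16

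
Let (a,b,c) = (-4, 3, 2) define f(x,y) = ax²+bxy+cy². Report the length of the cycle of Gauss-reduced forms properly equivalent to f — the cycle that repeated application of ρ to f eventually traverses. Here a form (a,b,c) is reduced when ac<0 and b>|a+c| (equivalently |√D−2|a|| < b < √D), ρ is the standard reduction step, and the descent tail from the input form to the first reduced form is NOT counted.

D = 41, ⌊√D⌋ = 6
river: ρ → (2,5,-2)
river: ρ → (-2,3,4)
river: ρ → (4,5,-1)
river: ρ → (-1,5,4)
river: ρ → (4,3,-2)
river: ρ → (-2,5,2)
river: ρ → (2,3,-4)
river: ρ → (-4,5,1)
river: ρ → (1,5,-4)
river: ρ → (-4,3,2)
ρ-cycle length = 10 (tail of 0 descent steps not counted)

10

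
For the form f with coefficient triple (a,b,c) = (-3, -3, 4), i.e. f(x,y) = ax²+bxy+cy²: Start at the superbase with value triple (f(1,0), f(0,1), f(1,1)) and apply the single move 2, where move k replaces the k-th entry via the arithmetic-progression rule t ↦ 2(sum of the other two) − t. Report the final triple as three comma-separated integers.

start (-3,4,-2) = (f(1,0),f(0,1),f(1,1))
replace slot 2: 2·((-3)+(-2)) − 4 = -14 → (-3,-14,-2)

-3,-14,-2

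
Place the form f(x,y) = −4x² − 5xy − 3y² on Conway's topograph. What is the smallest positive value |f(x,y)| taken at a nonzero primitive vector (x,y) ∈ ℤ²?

translate: b→-3 (≡5 mod 8), so (4,5,3)→(4,-3,2)
flip: (4,-3,2)→(2,3,4)
translate: b→-1 (≡3 mod 4), so (2,3,4)→(2,-1,3)
reduced (well bottom): (2,-1,3) with a≤c, −a<b≤a
well minimum |f| = |-2| = 2 (negative-definite)

2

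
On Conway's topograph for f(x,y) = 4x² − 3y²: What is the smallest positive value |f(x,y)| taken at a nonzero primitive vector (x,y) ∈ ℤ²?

descent: ρ → (-3,6,1)  [lands on river]
river: ρ → (1,6,-3)
closes: descent 1, river 2
min |a| on river = 1

1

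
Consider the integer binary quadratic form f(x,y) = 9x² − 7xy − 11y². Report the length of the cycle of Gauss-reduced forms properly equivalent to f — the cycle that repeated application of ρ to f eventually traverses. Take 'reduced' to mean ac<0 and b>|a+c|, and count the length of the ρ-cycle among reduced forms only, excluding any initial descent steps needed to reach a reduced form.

D = 445, ⌊√D⌋ = 21
descent: ρ → (-11,7,9)  [lands on river]
river: ρ → (9,11,-9)
river: ρ → (-9,7,11)
river: ρ → (11,15,-5)
river: ρ → (-5,15,11)
river: ρ → (11,7,-9)
river: ρ → (-9,11,9)
river: ρ → (9,7,-11)
river: ρ → (-11,15,5)
river: ρ → (5,15,-11)
ρ-cycle length = 10 (tail of 1 descent step not counted)

10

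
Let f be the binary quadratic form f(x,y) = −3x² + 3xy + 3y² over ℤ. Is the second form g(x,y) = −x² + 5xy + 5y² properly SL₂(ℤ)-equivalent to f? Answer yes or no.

D₁ = 45, D₂ = 45
river cycle of f (length 2): (3, 3, -3), (-3, 3, 3)
river cycle of g (length 2): (5, 5, -1), (-1, 5, 5)
cycles differ ⇒ inequivalent

no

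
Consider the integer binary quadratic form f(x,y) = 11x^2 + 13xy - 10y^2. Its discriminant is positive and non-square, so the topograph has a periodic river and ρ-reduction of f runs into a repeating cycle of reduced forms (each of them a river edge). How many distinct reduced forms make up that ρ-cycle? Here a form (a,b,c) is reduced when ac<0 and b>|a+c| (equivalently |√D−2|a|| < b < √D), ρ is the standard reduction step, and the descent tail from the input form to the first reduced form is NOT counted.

D = 609, ⌊√D⌋ = 24
river: ρ → (-10,7,14)
river: ρ → (14,21,-3)
river: ρ → (-3,21,14)
river: ρ → (14,7,-10)
river: ρ → (-10,13,11)
river: ρ → (11,9,-12)
river: ρ → (-12,15,8)
river: ρ → (8,17,-10)
river: ρ → (-10,23,2)
river: ρ → (2,21,-21)
river: ρ → (-21,21,2)
river: ρ → (2,23,-10)
river: ρ → (-10,17,8)
river: ρ → (8,15,-12)
river: ρ → (-12,9,11)
river: ρ → (11,13,-10)
ρ-cycle length = 16 (tail of 0 descent steps not counted)

16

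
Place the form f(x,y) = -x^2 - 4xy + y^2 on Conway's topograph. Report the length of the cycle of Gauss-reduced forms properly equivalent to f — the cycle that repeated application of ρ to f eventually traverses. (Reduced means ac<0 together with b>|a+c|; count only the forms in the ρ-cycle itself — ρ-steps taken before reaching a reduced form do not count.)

D = 20, ⌊√D⌋ = 4
descent: ρ → (1,4,-1)  [lands on river]
river: ρ → (-1,4,1)
ρ-cycle length = 2 (tail of 1 descent step not counted)

2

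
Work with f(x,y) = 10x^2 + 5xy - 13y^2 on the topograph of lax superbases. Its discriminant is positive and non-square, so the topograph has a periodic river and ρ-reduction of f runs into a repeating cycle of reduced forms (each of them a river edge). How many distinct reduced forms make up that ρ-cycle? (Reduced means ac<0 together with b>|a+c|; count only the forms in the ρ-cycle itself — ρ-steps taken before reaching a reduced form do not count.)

D = 545, ⌊√D⌋ = 23
river: ρ → (-13,21,2)
river: ρ → (2,23,-2)
river: ρ → (-2,21,13)
river: ρ → (13,5,-10)
river: ρ → (-10,15,8)
river: ρ → (8,17,-8)
river: ρ → (-8,15,10)
river: ρ → (10,5,-13)
ρ-cycle length = 8 (tail of 0 descent steps not counted)

8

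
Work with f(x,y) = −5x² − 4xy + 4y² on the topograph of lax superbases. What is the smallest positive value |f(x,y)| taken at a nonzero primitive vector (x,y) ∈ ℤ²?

descent: ρ → (4,4,-5)  [lands on river]
river: ρ → (-5,6,3)
river: ρ → (3,6,-5)
river: ρ → (-5,4,4)
closes: descent 1, river 4
min |a| on river = 3

3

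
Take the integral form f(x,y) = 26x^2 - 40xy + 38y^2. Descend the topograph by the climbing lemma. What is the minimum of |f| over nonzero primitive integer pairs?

translate: b→12 (≡-40 mod 52), so (26,-40,38)→(26,12,24)
flip: (26,12,24)→(24,-12,26)
reduced (well bottom): (24,-12,26) with a≤c, −a<b≤a
well minimum = a = 24

24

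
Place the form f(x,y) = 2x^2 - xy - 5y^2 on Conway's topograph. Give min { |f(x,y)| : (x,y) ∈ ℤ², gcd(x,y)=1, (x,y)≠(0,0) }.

descent: ρ → (-5,1,2)
descent: ρ → (2,3,-4)  [lands on river]
river: ρ → (-4,5,1)
river: ρ → (1,5,-4)
river: ρ → (-4,3,2)
river: ρ → (2,5,-2)
river: ρ → (-2,3,4)
river: ρ → (4,5,-1)
river: ρ → (-1,5,4)
river: ρ → (4,3,-2)
river: ρ → (-2,5,2)
closes: descent 2, river 10
min |a| on river = 1

1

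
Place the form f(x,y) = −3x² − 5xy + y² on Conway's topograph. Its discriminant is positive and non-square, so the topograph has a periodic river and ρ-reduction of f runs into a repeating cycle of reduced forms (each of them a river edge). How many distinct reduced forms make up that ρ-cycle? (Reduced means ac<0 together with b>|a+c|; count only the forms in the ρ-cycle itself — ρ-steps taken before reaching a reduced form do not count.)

D = 37, ⌊√D⌋ = 6
descent: ρ → (1,5,-3)  [lands on river]
river: ρ → (-3,1,3)
river: ρ → (3,5,-1)
river: ρ → (-1,5,3)
river: ρ → (3,1,-3)
river: ρ → (-3,5,1)
ρ-cycle length = 6 (tail of 1 descent step not counted)

6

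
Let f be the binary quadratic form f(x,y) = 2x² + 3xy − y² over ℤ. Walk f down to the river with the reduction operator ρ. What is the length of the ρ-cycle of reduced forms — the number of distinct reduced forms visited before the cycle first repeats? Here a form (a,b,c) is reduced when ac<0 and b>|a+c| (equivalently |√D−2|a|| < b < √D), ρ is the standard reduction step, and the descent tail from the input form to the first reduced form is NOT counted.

D = 17, ⌊√D⌋ = 4
river: ρ → (-1,3,2)
river: ρ → (2,1,-2)
river: ρ → (-2,3,1)
river: ρ → (1,3,-2)
river: ρ → (-2,1,2)
river: ρ → (2,3,-1)
ρ-cycle length = 6 (tail of 0 descent steps not counted)

6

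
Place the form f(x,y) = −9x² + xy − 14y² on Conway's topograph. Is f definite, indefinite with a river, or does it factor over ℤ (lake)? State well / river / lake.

D = b²−4ac = 1² − 4·(-9)·(-14) = -503
D < 0 ⇒ definite ⇒ every region one sign ⇒ single well

well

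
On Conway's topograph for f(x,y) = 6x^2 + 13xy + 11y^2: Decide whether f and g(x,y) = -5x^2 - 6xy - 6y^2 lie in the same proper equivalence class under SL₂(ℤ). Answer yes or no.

D₁ = -95, D₂ = -84
discriminants differ ⇒ not SL₂(ℤ)-equivalent

no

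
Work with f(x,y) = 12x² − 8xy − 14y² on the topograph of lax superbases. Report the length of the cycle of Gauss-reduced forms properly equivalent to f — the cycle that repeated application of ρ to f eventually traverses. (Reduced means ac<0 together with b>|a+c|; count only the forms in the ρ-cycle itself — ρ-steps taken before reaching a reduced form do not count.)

D = 736, ⌊√D⌋ = 27
descent: ρ → (-14,8,12)  [lands on river]
river: ρ → (12,16,-10)
river: ρ → (-10,24,4)
river: ρ → (4,24,-10)
river: ρ → (-10,16,12)
river: ρ → (12,8,-14)
river: ρ → (-14,20,6)
river: ρ → (6,16,-20)
river: ρ → (-20,24,2)
river: ρ → (2,24,-20)
river: ρ → (-20,16,6)
river: ρ → (6,20,-14)
ρ-cycle length = 12 (tail of 1 descent step not counted)

12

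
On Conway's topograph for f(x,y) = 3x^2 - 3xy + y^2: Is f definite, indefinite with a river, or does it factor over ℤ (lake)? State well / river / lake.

D = b²−4ac = (-3)² − 4·3·1 = -3
D < 0 ⇒ definite ⇒ every region one sign ⇒ single well

well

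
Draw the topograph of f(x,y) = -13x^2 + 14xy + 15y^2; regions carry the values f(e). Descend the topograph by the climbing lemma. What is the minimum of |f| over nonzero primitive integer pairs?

river: ρ → (15,16,-12)
river: ρ → (-12,8,19)
river: ρ → (19,30,-1)
river: ρ → (-1,30,19)
river: ρ → (19,8,-12)
river: ρ → (-12,16,15)
river: ρ → (15,14,-13)
river: ρ → (-13,12,16)
river: ρ → (16,20,-9)
river: ρ → (-9,16,20)
river: ρ → (20,24,-5)
river: ρ → (-5,26,15)
river: ρ → (15,4,-16)
river: ρ → (-16,28,3)
river: ρ → (3,26,-25)
river: ρ → (-25,24,4)
river: ρ → (4,24,-25)
river: ρ → (-25,26,3)
river: ρ → (3,28,-16)
river: ρ → (-16,4,15)
river: ρ → (15,26,-5)
river: ρ → (-5,24,20)
river: ρ → (20,16,-9)
river: ρ → (-9,20,16)
river: ρ → (16,12,-13)
river: ρ → (-13,14,15)
closes: descent 0, river 26
min |a| on river = 1

1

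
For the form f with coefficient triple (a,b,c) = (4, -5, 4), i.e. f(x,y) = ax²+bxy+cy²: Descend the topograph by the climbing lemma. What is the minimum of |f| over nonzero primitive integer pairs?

translate: b→3 (≡-5 mod 8), so (4,-5,4)→(4,3,3)
flip: (4,3,3)→(3,-3,4)
translate: b→3 (≡-3 mod 6), so (3,-3,4)→(3,3,4)
reduced (well bottom): (3,3,4) with a≤c, −a<b≤a
well minimum = a = 3

3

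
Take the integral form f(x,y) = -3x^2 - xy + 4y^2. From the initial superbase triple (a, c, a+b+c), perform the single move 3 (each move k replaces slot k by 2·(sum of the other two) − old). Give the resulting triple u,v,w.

start (-3,4,0) = (f(1,0),f(0,1),f(1,1))
replace slot 3: 2·((-3)+4) − 0 = 2 → (-3,4,2)

-3,4,2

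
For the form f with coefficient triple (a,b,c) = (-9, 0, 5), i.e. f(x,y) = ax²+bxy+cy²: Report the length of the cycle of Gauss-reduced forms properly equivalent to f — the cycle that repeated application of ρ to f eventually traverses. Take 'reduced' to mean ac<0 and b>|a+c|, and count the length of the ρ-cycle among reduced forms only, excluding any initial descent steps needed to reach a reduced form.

D = 180, ⌊√D⌋ = 13
descent: ρ → (5,10,-4)  [lands on river]
river: ρ → (-4,6,9)
river: ρ → (9,12,-1)
river: ρ → (-1,12,9)
river: ρ → (9,6,-4)
river: ρ → (-4,10,5)
ρ-cycle length = 6 (tail of 1 descent step not counted)

6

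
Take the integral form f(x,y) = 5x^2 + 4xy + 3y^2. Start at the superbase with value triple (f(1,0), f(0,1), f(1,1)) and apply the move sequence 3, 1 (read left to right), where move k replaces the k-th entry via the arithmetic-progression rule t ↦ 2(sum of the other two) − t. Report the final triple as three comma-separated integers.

start (5,3,12) = (f(1,0),f(0,1),f(1,1))
replace slot 3: 2·(5+3) − 12 = 4 → (5,3,4)
replace slot 1: 2·(3+4) − 5 = 9 → (9,3,4)

9,3,4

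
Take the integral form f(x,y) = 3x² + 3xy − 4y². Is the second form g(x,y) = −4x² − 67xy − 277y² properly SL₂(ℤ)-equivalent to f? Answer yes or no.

D₁ = 57, D₂ = 57
river cycle of f (length 6): (-4, 5, 2), (2, 7, -1), (-1, 7, 2), (2, 5, -4), (-4, 3, 3), (3, 3, -4)
river cycle of g (length 6): (-4, 5, 2), (2, 7, -1), (-1, 7, 2), (2, 5, -4), (-4, 3, 3), (3, 3, -4)
cycles coincide ⇒ equivalent

yes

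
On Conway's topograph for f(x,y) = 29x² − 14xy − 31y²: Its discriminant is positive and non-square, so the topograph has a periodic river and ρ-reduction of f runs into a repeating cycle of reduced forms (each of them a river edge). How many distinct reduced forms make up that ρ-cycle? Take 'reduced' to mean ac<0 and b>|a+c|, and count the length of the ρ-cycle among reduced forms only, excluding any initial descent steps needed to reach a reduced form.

D = 3792, ⌊√D⌋ = 61
descent: ρ → (-31,14,29)  [lands on river]
river: ρ → (29,44,-16)
river: ρ → (-16,52,17)
river: ρ → (17,50,-19)
river: ρ → (-19,26,41)
river: ρ → (41,56,-4)
river: ρ → (-4,56,41)
river: ρ → (41,26,-19)
river: ρ → (-19,50,17)
river: ρ → (17,52,-16)
river: ρ → (-16,44,29)
river: ρ → (29,14,-31)
river: ρ → (-31,48,12)
river: ρ → (12,48,-31)
ρ-cycle length = 14 (tail of 1 descent step not counted)

14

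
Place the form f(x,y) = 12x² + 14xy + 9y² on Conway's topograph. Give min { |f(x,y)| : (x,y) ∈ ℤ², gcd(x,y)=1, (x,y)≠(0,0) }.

translate: b→-10 (≡14 mod 24), so (12,14,9)→(12,-10,7)
flip: (12,-10,7)→(7,10,12)
translate: b→-4 (≡10 mod 14), so (7,10,12)→(7,-4,9)
reduced (well bottom): (7,-4,9) with a≤c, −a<b≤a
well minimum = a = 7

7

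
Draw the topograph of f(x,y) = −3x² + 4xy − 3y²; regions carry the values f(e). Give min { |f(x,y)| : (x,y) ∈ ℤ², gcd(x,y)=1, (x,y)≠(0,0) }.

translate: b→2 (≡-4 mod 6), so (3,-4,3)→(3,2,2)
flip: (3,2,2)→(2,-2,3)
translate: b→2 (≡-2 mod 4), so (2,-2,3)→(2,2,3)
reduced (well bottom): (2,2,3) with a≤c, −a<b≤a
well minimum |f| = |-2| = 2 (negative-definite)

2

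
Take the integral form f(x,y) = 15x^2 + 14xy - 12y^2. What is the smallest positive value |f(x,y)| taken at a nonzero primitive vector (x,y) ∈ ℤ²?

river: ρ → (-12,10,17)
river: ρ → (17,24,-5)
river: ρ → (-5,26,12)
river: ρ → (12,22,-9)
river: ρ → (-9,14,20)
river: ρ → (20,26,-3)
river: ρ → (-3,28,11)
river: ρ → (11,16,-15)
river: ρ → (-15,14,12)
river: ρ → (12,10,-17)
river: ρ → (-17,24,5)
river: ρ → (5,26,-12)
river: ρ → (-12,22,9)
river: ρ → (9,14,-20)
river: ρ → (-20,26,3)
river: ρ → (3,28,-11)
river: ρ → (-11,16,15)
river: ρ → (15,14,-12)
closes: descent 0, river 18
min |a| on river = 3

3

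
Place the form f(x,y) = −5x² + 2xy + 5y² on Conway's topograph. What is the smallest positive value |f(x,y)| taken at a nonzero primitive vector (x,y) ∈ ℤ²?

river: ρ → (5,8,-2)
river: ρ → (-2,8,5)
river: ρ → (5,2,-5)
river: ρ → (-5,8,2)
river: ρ → (2,8,-5)
river: ρ → (-5,2,5)
closes: descent 0, river 6
min |a| on river = 2

2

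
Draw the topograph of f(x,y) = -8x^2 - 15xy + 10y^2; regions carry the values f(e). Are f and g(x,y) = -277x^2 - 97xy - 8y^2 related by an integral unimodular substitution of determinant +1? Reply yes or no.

D₁ = 545, D₂ = 545
river cycle of f (length 8): (10, 15, -8), (-8, 17, 8), (8, 15, -10), (-10, 5, 13), (13, 21, -2), (-2, 23, 2), (2, 21, -13), (-13, 5, 10)
river cycle of g (length 8): (-8, 17, 8), (8, 15, -10), (-10, 5, 13), (13, 21, -2), (-2, 23, 2), (2, 21, -13), (-13, 5, 10), (10, 15, -8)
cycles coincide ⇒ equivalent

yes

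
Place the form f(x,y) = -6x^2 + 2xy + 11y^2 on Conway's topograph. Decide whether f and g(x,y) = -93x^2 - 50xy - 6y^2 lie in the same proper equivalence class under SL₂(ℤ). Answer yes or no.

D₁ = 268, D₂ = 268
river cycle of f (length 10): (-6, 14, 3), (3, 16, -1), (-1, 16, 3), (3, 14, -6), (-6, 10, 7), (7, 4, -9), (-9, 14, 2), (2, 14, -9), (-9, 4, 7), (7, 10, -6)
river cycle of g (length 10): (-6, 14, 3), (3, 16, -1), (-1, 16, 3), (3, 14, -6), (-6, 10, 7), (7, 4, -9), (-9, 14, 2), (2, 14, -9), (-9, 4, 7), (7, 10, -6)
cycles coincide ⇒ equivalent

yes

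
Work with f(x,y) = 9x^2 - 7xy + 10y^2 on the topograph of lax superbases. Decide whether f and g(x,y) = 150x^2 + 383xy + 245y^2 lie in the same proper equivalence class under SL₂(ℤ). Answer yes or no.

D₁ = -311, D₂ = -311
f: reduced (well bottom): (9,-7,10) with a≤c, −a<b≤a
g: translate: b→83 (≡383 mod 300), so (150,383,245)→(150,83,12)
g: flip: (150,83,12)→(12,-83,150)
g: translate: b→-11 (≡-83 mod 24), so (12,-83,150)→(12,-11,9)
g: flip: (12,-11,9)→(9,11,12)
g: translate: b→-7 (≡11 mod 18), so (9,11,12)→(9,-7,10)
g: reduced (well bottom): (9,-7,10) with a≤c, −a<b≤a
reduced forms (9, -7, 10) vs (9, -7, 10) ⇒ equivalent

yes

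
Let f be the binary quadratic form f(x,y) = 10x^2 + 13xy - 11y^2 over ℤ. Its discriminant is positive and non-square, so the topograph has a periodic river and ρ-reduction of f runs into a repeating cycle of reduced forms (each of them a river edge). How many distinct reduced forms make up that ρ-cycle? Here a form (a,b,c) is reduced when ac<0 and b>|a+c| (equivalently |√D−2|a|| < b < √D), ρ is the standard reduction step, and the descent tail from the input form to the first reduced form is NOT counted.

D = 609, ⌊√D⌋ = 24
river: ρ → (-11,9,12)
river: ρ → (12,15,-8)
river: ρ → (-8,17,10)
river: ρ → (10,23,-2)
river: ρ → (-2,21,21)
river: ρ → (21,21,-2)
river: ρ → (-2,23,10)
river: ρ → (10,17,-8)
river: ρ → (-8,15,12)
river: ρ → (12,9,-11)
river: ρ → (-11,13,10)
river: ρ → (10,7,-14)
river: ρ → (-14,21,3)
river: ρ → (3,21,-14)
river: ρ → (-14,7,10)
river: ρ → (10,13,-11)
ρ-cycle length = 16 (tail of 0 descent steps not counted)

16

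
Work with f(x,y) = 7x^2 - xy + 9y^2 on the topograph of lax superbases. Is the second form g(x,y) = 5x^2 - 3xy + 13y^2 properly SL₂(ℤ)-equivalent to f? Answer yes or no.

D₁ = -251, D₂ = -251
f: reduced (well bottom): (7,-1,9) with a≤c, −a<b≤a
g: reduced (well bottom): (5,-3,13) with a≤c, −a<b≤a
reduced forms (7, -1, 9) vs (5, -3, 13) ⇒ inequivalent

no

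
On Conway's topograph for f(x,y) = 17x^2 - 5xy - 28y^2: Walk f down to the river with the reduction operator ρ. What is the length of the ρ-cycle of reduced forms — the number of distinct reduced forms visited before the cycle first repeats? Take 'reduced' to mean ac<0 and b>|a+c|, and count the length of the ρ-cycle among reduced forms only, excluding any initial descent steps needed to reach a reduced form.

D = 1929, ⌊√D⌋ = 43
descent: ρ → (-28,5,17)
descent: ρ → (17,29,-16)  [lands on river]
river: ρ → (-16,35,11)
river: ρ → (11,31,-22)
river: ρ → (-22,13,20)
river: ρ → (20,27,-15)
river: ρ → (-15,33,14)
river: ρ → (14,23,-25)
river: ρ → (-25,27,12)
river: ρ → (12,21,-31)
river: ρ → (-31,41,2)
river: ρ → (2,43,-10)
river: ρ → (-10,37,14)
river: ρ → (14,19,-28)
river: ρ → (-28,37,5)
river: ρ → (5,43,-4)
river: ρ → (-4,37,35)
river: ρ → (35,33,-6)
river: ρ → (-6,39,17)
ρ-cycle length = 18 (tail of 2 descent steps not counted)

18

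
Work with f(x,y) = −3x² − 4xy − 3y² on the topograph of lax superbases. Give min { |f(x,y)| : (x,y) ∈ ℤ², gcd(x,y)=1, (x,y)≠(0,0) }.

translate: b→-2 (≡4 mod 6), so (3,4,3)→(3,-2,2)
flip: (3,-2,2)→(2,2,3)
reduced (well bottom): (2,2,3) with a≤c, −a<b≤a
well minimum |f| = |-2| = 2 (negative-definite)

2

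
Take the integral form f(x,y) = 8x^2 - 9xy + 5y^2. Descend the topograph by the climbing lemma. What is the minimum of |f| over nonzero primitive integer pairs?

translate: b→7 (≡-9 mod 16), so (8,-9,5)→(8,7,4)
flip: (8,7,4)→(4,-7,8)
translate: b→1 (≡-7 mod 8), so (4,-7,8)→(4,1,5)
reduced (well bottom): (4,1,5) with a≤c, −a<b≤a
well minimum = a = 4

4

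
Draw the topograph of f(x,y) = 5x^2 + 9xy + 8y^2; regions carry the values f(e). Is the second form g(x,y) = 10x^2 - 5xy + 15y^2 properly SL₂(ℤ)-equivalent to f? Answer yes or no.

D₁ = -79, D₂ = -575
discriminants differ ⇒ not SL₂(ℤ)-equivalent

no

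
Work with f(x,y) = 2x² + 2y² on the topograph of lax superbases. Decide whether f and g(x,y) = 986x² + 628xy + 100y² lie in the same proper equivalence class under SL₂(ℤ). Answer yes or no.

D₁ = -16, D₂ = -16
f: reduced (well bottom): (2,0,2) with a≤c, −a<b≤a
g: flip: (986,628,100)→(100,-628,986)
g: translate: b→-28 (≡-628 mod 200), so (100,-628,986)→(100,-28,2)
g: flip: (100,-28,2)→(2,28,100)
g: translate: b→0 (≡28 mod 4), so (2,28,100)→(2,0,2)
g: reduced (well bottom): (2,0,2) with a≤c, −a<b≤a
reduced forms (2, 0, 2) vs (2, 0, 2) ⇒ equivalent

yes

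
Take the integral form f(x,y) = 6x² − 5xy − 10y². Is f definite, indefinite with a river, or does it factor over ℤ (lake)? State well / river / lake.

D = b²−4ac = (-5)² − 4·6·(-10) = 265
D > 0 non-square ⇒ indefinite ⇒ periodic river

river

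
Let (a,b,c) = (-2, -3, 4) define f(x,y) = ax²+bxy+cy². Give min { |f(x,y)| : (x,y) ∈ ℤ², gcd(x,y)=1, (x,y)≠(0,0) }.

descent: ρ → (4,3,-2)  [lands on river]
river: ρ → (-2,5,2)
river: ρ → (2,3,-4)
river: ρ → (-4,5,1)
river: ρ → (1,5,-4)
river: ρ → (-4,3,2)
river: ρ → (2,5,-2)
river: ρ → (-2,3,4)
river: ρ → (4,5,-1)
river: ρ → (-1,5,4)
closes: descent 1, river 10
min |a| on river = 1

1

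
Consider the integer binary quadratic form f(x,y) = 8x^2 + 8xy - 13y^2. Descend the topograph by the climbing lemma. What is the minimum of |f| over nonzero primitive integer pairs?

river: ρ → (-13,18,3)
river: ρ → (3,18,-13)
river: ρ → (-13,8,8)
river: ρ → (8,8,-13)
closes: descent 0, river 4
min |a| on river = 3

3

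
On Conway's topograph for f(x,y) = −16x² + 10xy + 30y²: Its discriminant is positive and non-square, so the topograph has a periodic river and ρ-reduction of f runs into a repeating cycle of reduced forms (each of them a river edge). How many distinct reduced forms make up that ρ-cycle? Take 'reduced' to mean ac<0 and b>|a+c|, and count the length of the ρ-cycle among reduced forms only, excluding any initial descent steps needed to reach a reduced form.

D = 2020, ⌊√D⌋ = 44
descent: ρ → (30,-10,-16)
descent: ρ → (-16,42,4)  [lands on river]
river: ρ → (4,38,-36)
river: ρ → (-36,34,6)
river: ρ → (6,38,-24)
river: ρ → (-24,10,20)
river: ρ → (20,30,-14)
river: ρ → (-14,26,24)
river: ρ → (24,22,-16)
ρ-cycle length = 8 (tail of 2 descent steps not counted)

8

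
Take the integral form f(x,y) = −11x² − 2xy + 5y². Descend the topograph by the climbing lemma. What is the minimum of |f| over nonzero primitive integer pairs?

descent: ρ → (5,12,-4)  [lands on river]
river: ρ → (-4,12,5)
river: ρ → (5,8,-8)
river: ρ → (-8,8,5)
closes: descent 1, river 4
min |a| on river = 4

4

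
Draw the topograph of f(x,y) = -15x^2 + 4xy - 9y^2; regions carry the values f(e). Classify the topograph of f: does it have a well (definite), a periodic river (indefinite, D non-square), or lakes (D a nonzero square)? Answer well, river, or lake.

D = b²−4ac = 4² − 4·(-15)·(-9) = -524
D < 0 ⇒ definite ⇒ every region one sign ⇒ single well

well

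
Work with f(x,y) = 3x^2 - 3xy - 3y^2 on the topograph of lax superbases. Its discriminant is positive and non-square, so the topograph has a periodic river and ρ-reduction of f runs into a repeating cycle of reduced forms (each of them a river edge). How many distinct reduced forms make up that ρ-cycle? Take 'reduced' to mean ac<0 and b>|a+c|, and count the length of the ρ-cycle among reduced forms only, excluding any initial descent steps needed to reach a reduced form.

D = 45, ⌊√D⌋ = 6
descent: ρ → (-3,3,3)  [lands on river]
river: ρ → (3,3,-3)
ρ-cycle length = 2 (tail of 1 descent step not counted)

2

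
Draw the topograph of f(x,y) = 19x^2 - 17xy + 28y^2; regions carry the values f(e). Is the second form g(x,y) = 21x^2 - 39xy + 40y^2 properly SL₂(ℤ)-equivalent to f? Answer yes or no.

D₁ = -1839, D₂ = -1839
f: reduced (well bottom): (19,-17,28) with a≤c, −a<b≤a
g: translate: b→3 (≡-39 mod 42), so (21,-39,40)→(21,3,22)
g: reduced (well bottom): (21,3,22) with a≤c, −a<b≤a
reduced forms (19, -17, 28) vs (21, 3, 22) ⇒ inequivalent

no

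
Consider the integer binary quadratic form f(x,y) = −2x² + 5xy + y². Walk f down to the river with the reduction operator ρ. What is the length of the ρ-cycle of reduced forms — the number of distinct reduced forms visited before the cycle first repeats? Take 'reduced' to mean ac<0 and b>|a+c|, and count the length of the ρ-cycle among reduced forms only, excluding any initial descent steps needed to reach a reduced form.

D = 33, ⌊√D⌋ = 5
river: ρ → (1,5,-2)
river: ρ → (-2,3,3)
river: ρ → (3,3,-2)
river: ρ → (-2,5,1)
ρ-cycle length = 4 (tail of 0 descent steps not counted)

4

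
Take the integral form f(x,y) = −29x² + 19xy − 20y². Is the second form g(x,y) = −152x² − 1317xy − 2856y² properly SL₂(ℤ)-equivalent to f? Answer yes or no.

D₁ = -1959, D₂ = -1959
f is negative-definite; reduce −f:
−f: flip: (29,-19,20)→(20,19,29)
−f: reduced (well bottom): (20,19,29) with a≤c, −a<b≤a
flip sign back: reduced form of f is (-20,-19,-29)
g is negative-definite; reduce −g:
−g: translate: b→101 (≡1317 mod 304), so (152,1317,2856)→(152,101,20)
−g: flip: (152,101,20)→(20,-101,152)
−g: translate: b→19 (≡-101 mod 40), so (20,-101,152)→(20,19,29)
−g: reduced (well bottom): (20,19,29) with a≤c, −a<b≤a
flip sign back: reduced form of g is (-20,-19,-29)
reduced forms (-20, -19, -29) vs (-20, -19, -29) ⇒ equivalent

yes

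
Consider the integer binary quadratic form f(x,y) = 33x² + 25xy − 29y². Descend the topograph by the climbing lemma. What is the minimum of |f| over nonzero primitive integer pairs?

river: ρ → (-29,33,29)
river: ρ → (29,25,-33)
river: ρ → (-33,41,21)
river: ρ → (21,43,-31)
river: ρ → (-31,19,33)
river: ρ → (33,47,-17)
river: ρ → (-17,55,21)
river: ρ → (21,29,-43)
river: ρ → (-43,57,7)
river: ρ → (7,55,-51)
river: ρ → (-51,47,11)
river: ρ → (11,63,-11)
river: ρ → (-11,47,51)
river: ρ → (51,55,-7)
river: ρ → (-7,57,43)
river: ρ → (43,29,-21)
river: ρ → (-21,55,17)
river: ρ → (17,47,-33)
river: ρ → (-33,19,31)
river: ρ → (31,43,-21)
river: ρ → (-21,41,33)
river: ρ → (33,25,-29)
closes: descent 0, river 22
min |a| on river = 7

7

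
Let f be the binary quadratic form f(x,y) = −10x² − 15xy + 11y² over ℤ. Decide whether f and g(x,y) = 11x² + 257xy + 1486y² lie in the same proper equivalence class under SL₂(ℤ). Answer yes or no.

D₁ = 665, D₂ = 665
river cycle of f (length 10): (11, 15, -10), (-10, 25, 1), (1, 25, -10), (-10, 15, 11), (11, 7, -14), (-14, 21, 4), (4, 19, -19), (-19, 19, 4), (4, 21, -14), (-14, 7, 11)
river cycle of g (length 10): (11, 15, -10), (-10, 25, 1), (1, 25, -10), (-10, 15, 11), (11, 7, -14), (-14, 21, 4), (4, 19, -19), (-19, 19, 4), (4, 21, -14), (-14, 7, 11)
cycles coincide ⇒ equivalent

yes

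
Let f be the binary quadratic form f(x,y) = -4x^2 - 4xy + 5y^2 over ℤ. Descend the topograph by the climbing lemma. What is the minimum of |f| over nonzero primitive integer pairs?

descent: ρ → (5,4,-4)  [lands on river]
river: ρ → (-4,4,5)
river: ρ → (5,6,-3)
river: ρ → (-3,6,5)
closes: descent 1, river 4
min |a| on river = 3

3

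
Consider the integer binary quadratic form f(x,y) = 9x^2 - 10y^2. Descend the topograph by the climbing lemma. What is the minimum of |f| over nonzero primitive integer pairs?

descent: ρ → (-10,0,9)
descent: ρ → (9,18,-1)  [lands on river]
river: ρ → (-1,18,9)
closes: descent 2, river 2
min |a| on river = 1

1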